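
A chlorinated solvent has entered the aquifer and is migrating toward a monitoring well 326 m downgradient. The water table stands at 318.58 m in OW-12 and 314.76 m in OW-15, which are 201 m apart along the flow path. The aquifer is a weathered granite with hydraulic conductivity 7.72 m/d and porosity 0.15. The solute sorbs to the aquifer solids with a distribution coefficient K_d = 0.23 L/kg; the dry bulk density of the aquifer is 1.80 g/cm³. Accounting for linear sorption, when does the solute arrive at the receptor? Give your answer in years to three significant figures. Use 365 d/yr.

3.43 years

Hydraulic gradient i = (318.58 − 314.76) / 201 = 3.82 / 201 = 0.01900
Darcy flux q = K·i = 7.72 × 0.01900 = 0.1467 m/d
v = Ki/n = 7.72·0.01900/0.15 = 0.9781 m/d
Retardation R = 1 + ρ_b·K_d/n = 1 + 1.80×0.23/0.15 = 3.760
Contaminant velocity v_c = v/R = 0.9781/3.760 = 0.2601 m/d
t = L/v_c = 326/0.2601 = 1253 d
   = 1253/365 = 3.43 yr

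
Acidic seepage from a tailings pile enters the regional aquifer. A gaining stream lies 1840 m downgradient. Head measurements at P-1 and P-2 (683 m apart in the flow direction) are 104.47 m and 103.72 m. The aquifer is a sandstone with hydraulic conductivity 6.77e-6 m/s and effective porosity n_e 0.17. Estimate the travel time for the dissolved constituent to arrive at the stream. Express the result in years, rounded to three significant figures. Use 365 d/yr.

1330 years

Hydraulic gradient i = (104.47 − 103.72) / 683 = 0.75 / 683 = 0.001098
K = 6.77e-6 m/s × 86400 s/d = 0.5849 m/d
Specific discharge q = 0.5849 × 0.001098 = 6.423e-4 m/d
Seepage velocity v = q / n = 6.423e-4 / 0.17 = 0.003778 m/d
t = L / v = 1840 / 0.003778 = 487000 d
   = 487000 / 365 = 1330 yr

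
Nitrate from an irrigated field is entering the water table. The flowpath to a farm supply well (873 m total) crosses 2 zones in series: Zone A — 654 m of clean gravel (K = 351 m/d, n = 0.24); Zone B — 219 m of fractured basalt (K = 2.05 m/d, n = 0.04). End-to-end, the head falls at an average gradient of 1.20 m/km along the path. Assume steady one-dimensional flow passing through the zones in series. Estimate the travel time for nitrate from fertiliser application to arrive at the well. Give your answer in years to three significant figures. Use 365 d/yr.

Steady 1-D flow in series ⇒ the Darcy flux q is identical in every zone and the zone head losses add (resistances L/K in series).
Σ(L/K) = 654/351 + 219/2.05 = 1.863 + 106.8 = 108.7 d
K_eq = L_total / Σ(L/K) = 873 / 108.7 = 8.032 m/d
q = K_eq · i = 8.032 × 0.0012 = 0.009638 m/d (same in every zone)
Zone A: v = q/n = 0.009638/0.24 = 0.04016 m/d → t_A = 654/0.04016 = 16290 d
Zone B: v = q/n = 0.009638/0.04 = 0.2410 m/d → t_B = 219/0.2410 = 908.9 d
Total t = 16290 + 908.9 = 17190 d
   = 17190 / 365 = 47.1 yr

47.1 years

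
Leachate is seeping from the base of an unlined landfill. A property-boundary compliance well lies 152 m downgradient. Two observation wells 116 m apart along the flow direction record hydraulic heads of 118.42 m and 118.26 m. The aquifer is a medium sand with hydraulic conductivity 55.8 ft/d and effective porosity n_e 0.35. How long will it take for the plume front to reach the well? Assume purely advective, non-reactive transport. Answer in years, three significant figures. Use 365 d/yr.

6.21 years

Hydraulic gradient i = (118.42 − 118.26) / 116 = 0.16 / 116 = 0.001379
K = 55.8 ft/d × 0.3048 = 17.01 m/d
Darcy flux q = K·i = 17.01 × 0.001379 = 0.02346 m/d
v = Ki/n = 17.01·0.001379/0.35 = 0.06703 m/d
t = L / v = 152 / 0.06703 = 2268 d
   = 2268 / 365 = 6.21 yr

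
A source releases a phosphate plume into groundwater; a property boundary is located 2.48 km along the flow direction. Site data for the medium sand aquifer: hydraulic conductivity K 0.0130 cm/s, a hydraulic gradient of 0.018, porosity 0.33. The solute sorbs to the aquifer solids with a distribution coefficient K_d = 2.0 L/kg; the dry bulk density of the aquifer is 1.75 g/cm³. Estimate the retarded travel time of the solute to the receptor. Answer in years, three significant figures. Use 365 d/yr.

129 years

K = 0.0130 cm/s × 864 = 11.23 m/d
q = Ki = 11.23 × 0.018 = 0.2022 m/d
Average linear velocity = 0.2022 / 0.33 = 0.6127 m/d
Retardation R = 1 + ρ_b·K_d/n = 1 + 1.75×2.0/0.33 = 11.61
Contaminant velocity v_c = v/R = 0.6127/11.61 = 0.05279 m/d
L = 2.48 km = 2480 m
t = L/v_c = 2480/0.05279 = 46980 d
   = 46980/365 = 129 yr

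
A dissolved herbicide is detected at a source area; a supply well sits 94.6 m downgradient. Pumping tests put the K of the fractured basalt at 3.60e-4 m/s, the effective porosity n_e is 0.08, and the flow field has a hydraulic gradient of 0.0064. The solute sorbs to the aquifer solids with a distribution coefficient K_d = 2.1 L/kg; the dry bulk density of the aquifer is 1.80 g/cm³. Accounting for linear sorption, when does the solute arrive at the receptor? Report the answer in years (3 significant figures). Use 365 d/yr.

K = 3.60e-4 m/s × 86400 s/d = 31.10 m/d
Darcy flux q = K·i = 31.10 × 0.0064 = 0.1991 m/d
Seepage velocity v = q / n = 0.1991 / 0.08 = 2.488 m/d
Retardation R = 1 + ρ_b·K_d/n = 1 + 1.80×2.1/0.08 = 48.25
Contaminant velocity v_c = v/R = 2.488/48.25 = 0.05157 m/d
t = L/v_c = 94.6/0.05157 = 1834 d
   = 1834/365 = 5.03 yr

5.03 years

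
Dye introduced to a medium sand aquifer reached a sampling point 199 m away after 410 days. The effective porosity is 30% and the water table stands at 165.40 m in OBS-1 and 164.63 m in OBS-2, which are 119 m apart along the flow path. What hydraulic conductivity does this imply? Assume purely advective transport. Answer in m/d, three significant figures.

Hydraulic gradient i = (165.40 − 164.63) / 119 = 0.77 / 119 = 0.006471
v = L / t = 199 / 410 = 0.4854 m/d
K = v · n / i = 0.4854 × 0.30 / 0.006471 = 22.5 m/d

22.5 m/d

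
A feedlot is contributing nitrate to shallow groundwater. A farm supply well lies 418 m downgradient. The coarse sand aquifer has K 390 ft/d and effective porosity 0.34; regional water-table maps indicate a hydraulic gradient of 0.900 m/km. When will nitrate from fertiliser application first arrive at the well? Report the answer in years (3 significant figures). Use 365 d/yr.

K = 390 ft/d × 0.3048 = 118.9 m/d
Specific discharge q = 118.9 × 9.0e-4 = 0.1070 m/d
v = Ki/n = 118.9·9.0e-4/0.34 = 0.3147 m/d
t = L / v = 418 / 0.3147 = 1328 d
   = 1328 / 365 = 3.64 yr

3.64 years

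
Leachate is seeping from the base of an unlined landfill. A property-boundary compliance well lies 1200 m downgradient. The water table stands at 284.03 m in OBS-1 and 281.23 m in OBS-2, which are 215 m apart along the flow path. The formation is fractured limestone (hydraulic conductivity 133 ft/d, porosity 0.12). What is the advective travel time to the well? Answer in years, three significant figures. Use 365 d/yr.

0.747 years

Hydraulic gradient i = (284.03 − 281.23) / 215 = 2.80 / 215 = 0.01302
K = 133 ft/d × 0.3048 = 40.54 m/d
q = Ki = 40.54 × 0.01302 = 0.5279 m/d
Average linear velocity = 0.5279 / 0.12 = 4.400 m/d
t = L / v = 1200 / 4.400 = 272.8 d
   = 272.8 / 365 = 0.747 yr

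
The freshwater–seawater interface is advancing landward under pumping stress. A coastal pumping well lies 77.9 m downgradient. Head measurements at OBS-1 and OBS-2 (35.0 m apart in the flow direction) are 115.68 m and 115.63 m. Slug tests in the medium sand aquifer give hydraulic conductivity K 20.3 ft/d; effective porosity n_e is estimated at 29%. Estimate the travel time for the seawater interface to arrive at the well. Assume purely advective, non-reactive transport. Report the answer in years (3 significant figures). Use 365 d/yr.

Hydraulic gradient i = (115.68 − 115.63) / 35.0 = 0.05 / 35.0 = 0.001429
K = 20.3 ft/d × 0.3048 = 6.187 m/d
Darcy flux q = K·i = 6.187 × 0.001429 = 0.008839 m/d
v = Ki/n = 6.187·0.001429/0.29 = 0.03048 m/d
t = L / v = 77.9 / 0.03048 = 2556 d
   = 2556 / 365 = 7.00 yr

7.00 years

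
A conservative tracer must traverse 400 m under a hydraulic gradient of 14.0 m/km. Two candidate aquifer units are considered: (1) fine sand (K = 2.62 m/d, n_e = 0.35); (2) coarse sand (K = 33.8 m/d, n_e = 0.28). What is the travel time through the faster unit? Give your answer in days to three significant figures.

237 days

Unit 1 (fine sand): v = 2.62×0.014/0.35 = 0.1048 m/d, t = 400/0.1048 = 3817 d
Unit 2 (coarse sand): v = 33.8×0.014/0.28 = 1.690 m/d, t = 400/1.690 = 236.7 d
Faster unit: t = 237 d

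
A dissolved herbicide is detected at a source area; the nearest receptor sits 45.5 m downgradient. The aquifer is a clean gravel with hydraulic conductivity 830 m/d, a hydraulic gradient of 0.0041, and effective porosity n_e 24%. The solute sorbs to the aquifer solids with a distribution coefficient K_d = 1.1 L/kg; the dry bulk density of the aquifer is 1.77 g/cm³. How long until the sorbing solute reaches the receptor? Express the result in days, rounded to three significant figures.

q = Ki = 830 × 0.0041 = 3.403 m/d
Seepage velocity v = q / n = 3.403 / 0.24 = 14.18 m/d
Retardation R = 1 + ρ_b·K_d/n = 1 + 1.77×1.1/0.24 = 9.113
Contaminant velocity v_c = v/R = 14.18/9.113 = 1.556 m/d
t = L/v_c = 45.5/1.556 = 29.24 d

29.2 days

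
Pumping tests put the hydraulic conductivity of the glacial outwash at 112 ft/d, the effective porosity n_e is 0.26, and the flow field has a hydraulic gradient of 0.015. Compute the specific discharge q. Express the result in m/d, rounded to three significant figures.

K = 112 ft/d × 0.3048 = 34.14 m/d
q = Ki = 34.14 × 0.015 = 0.5121 m/d

0.512 m/d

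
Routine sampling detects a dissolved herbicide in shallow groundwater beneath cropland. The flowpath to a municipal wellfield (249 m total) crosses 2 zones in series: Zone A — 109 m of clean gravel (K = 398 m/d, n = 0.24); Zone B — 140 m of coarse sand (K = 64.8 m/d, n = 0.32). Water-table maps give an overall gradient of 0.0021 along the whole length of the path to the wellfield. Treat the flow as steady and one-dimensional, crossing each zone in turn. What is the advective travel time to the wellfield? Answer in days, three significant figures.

330 days

Steady 1-D flow in series ⇒ the Darcy flux q is identical in every zone and the zone head losses add (resistances L/K in series).
Σ(L/K) = 109/398 + 140/64.8 = 0.2739 + 2.160 = 2.434 d
K_eq = L_total / Σ(L/K) = 249 / 2.434 = 102.3 m/d
q = K_eq · i = 102.3 × 0.0021 = 0.2148 m/d (same in every zone)
Zone A: v = q/n = 0.2148/0.24 = 0.8950 m/d → t_A = 109/0.8950 = 121.8 d
Zone B: v = q/n = 0.2148/0.32 = 0.6712 m/d → t_B = 140/0.6712 = 208.6 d
Total t = 121.8 + 208.6 = 330.4 d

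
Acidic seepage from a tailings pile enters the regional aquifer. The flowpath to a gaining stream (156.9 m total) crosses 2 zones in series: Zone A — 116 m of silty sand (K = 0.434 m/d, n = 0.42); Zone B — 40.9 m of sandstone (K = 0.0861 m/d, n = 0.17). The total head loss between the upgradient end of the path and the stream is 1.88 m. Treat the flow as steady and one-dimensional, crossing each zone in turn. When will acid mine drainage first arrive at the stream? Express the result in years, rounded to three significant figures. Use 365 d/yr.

Steady 1-D flow in series ⇒ the Darcy flux q is identical in every zone and the zone head losses add (resistances L/K in series).
Σ(L/K) = 116/0.434 + 40.9/0.0861 = 267.3 + 475.0 = 742.3 d
q = ΔH / Σ(L/K) = 1.88 / 742.3 = 0.002533 m/d (same in every zone)
Zone A: v = q/n = 0.002533/0.42 = 0.006030 m/d → t_A = 116/0.006030 = 19240 d
Zone B: v = q/n = 0.002533/0.17 = 0.01490 m/d → t_B = 40.9/0.01490 = 2745 d
Total t = 19240 + 2745 = 21980 d
   = 21980 / 365 = 60.2 yr

60.2 years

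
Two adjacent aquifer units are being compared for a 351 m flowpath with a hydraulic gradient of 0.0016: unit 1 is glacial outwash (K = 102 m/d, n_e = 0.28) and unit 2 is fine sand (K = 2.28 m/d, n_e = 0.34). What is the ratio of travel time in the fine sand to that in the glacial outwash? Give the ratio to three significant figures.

54.3

Unit 1 (glacial outwash): v = 102×0.0016/0.28 = 0.5829 m/d, t = 351/0.5829 = 602.2 d
Unit 2 (fine sand): v = 2.28×0.0016/0.34 = 0.01073 m/d, t = 351/0.01073 = 32710 d
t(fine sand) / t(glacial outwash) = 32710/602.2 = 54.3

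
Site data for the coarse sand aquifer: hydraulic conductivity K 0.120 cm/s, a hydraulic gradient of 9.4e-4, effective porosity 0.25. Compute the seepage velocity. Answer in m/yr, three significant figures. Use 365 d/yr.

K = 0.120 cm/s × 864 = 103.7 m/d
q = Ki = 103.7 × 9.4e-4 = 0.09746 m/d
Seepage velocity v = q / n = 0.09746 / 0.25 = 0.3898 m/d
   = 0.3898 × 365 = 142 m/yr

142 m/yr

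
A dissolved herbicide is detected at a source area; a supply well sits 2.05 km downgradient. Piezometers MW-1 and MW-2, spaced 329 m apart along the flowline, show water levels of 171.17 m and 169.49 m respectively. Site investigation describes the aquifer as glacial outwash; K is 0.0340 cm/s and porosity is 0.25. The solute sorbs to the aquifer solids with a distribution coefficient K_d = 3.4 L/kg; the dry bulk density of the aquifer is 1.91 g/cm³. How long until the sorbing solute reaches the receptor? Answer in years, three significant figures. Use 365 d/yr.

Hydraulic gradient i = (171.17 − 169.49) / 329 = 1.68 / 329 = 0.005106
K = 0.0340 cm/s × 864 = 29.38 m/d
Darcy flux q = K·i = 29.38 × 0.005106 = 0.1500 m/d
Average linear velocity = 0.1500 / 0.25 = 0.6000 m/d
Retardation R = 1 + ρ_b·K_d/n = 1 + 1.91×3.4/0.25 = 26.98
Contaminant velocity v_c = v/R = 0.6000/26.98 = 0.02224 m/d
L = 2.05 km = 2050 m
t = L/v_c = 2050/0.02224 = 92160 d
   = 92160/365 = 253 yr

253 years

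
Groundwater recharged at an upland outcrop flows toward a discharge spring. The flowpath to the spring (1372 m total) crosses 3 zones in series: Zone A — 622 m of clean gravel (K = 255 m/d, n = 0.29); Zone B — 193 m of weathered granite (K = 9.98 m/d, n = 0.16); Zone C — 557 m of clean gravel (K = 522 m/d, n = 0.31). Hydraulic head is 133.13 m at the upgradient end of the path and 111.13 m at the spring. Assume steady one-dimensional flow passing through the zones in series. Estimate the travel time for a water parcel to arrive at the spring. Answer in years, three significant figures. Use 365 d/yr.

1.09 years

Total head drop ΔH = 133.13 − 111.13 = 22.00 m
Continuity: the same q passes through each zone, so ΔH = q·Σ(L_j/K_j) — the zones act as resistances in series.
Σ(L/K) = 622/255 + 193/9.98 + 557/522 = 2.439 + 19.34 + 1.067 = 22.84 d
q = ΔH / Σ(L/K) = 22.00 / 22.84 = 0.9630 m/d (same in every zone)
Zone A: v = q/n = 0.9630/0.29 = 3.321 m/d → t_A = 622/3.321 = 187.3 d
Zone B: v = q/n = 0.9630/0.16 = 6.019 m/d → t_B = 193/6.019 = 32.07 d
Zone C: v = q/n = 0.9630/0.31 = 3.106 m/d → t_C = 557/3.106 = 179.3 d
Total t = 187.3 + 32.07 + 179.3 = 398.7 d
   = 398.7 / 365 = 1.09 yr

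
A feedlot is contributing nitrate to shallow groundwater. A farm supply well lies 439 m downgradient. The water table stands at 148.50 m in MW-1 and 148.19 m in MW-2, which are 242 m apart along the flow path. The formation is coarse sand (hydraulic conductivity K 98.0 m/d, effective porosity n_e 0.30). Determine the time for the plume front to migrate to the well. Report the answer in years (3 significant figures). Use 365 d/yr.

2.87 years

Hydraulic gradient i = (148.50 − 148.19) / 242 = 0.31 / 242 = 0.001281
Specific discharge q = 98.0 × 0.001281 = 0.1255 m/d
v_s = q/n_e = 0.1255/0.30 = 0.4185 m/d
t = L / v = 439 / 0.4185 = 1049 d
   = 1049 / 365 = 2.87 yr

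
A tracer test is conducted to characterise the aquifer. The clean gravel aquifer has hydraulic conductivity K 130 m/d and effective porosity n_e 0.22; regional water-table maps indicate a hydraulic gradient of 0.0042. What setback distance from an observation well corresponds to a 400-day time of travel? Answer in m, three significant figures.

Specific discharge q = 130 × 0.0042 = 0.5460 m/d
Seepage velocity v = q / n = 0.5460 / 0.22 = 2.482 m/d
L = v × T = 2.482 × 400 = 992.7 m

993 m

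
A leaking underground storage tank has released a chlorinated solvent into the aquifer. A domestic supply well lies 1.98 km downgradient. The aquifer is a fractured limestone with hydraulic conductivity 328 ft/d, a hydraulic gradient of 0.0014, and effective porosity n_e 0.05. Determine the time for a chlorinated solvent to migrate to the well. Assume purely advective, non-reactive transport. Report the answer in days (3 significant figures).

K = 328 ft/d × 0.3048 = 99.97 m/d
q = Ki = 99.97 × 0.0014 = 0.1400 m/d
Average linear velocity = 0.1400 / 0.05 = 2.799 m/d
L = 1.98 km = 1980 m
t = L / v = 1980 / 2.799 = 707.3 d

707 days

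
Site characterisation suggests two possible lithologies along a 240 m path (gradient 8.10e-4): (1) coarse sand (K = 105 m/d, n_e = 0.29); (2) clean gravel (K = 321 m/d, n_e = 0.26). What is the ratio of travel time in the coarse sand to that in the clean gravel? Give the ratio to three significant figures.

Unit 1 (coarse sand): v = 105×8.1e-4/0.29 = 0.2933 m/d, t = 240/0.2933 = 818.3 d
Unit 2 (clean gravel): v = 321×8.1e-4/0.26 = 1.000 m/d, t = 240/1.000 = 240.0 d
t(coarse sand) / t(clean gravel) = 818.3/240.0 = 3.41

3.41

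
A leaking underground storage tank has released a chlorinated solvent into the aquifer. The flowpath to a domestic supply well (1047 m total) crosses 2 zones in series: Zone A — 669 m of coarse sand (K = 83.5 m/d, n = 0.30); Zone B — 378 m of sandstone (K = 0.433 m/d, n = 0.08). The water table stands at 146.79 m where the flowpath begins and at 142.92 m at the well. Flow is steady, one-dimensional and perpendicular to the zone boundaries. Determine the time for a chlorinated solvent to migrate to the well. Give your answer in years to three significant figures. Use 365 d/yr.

144 years

Total head drop ΔH = 146.79 − 142.92 = 3.87 m
Steady 1-D flow in series ⇒ the Darcy flux q is identical in every zone and the zone head losses add (resistances L/K in series).
Σ(L/K) = 669/83.5 + 378/0.433 = 8.012 + 873.0 = 881.0 d
q = ΔH / Σ(L/K) = 3.87 / 881.0 = 0.004393 m/d (same in every zone)
Zone A: v = q/n = 0.004393/0.30 = 0.01464 m/d → t_A = 669/0.01464 = 45690 d
Zone B: v = q/n = 0.004393/0.08 = 0.05491 m/d → t_B = 378/0.05491 = 6884 d
Total t = 45690 + 6884 = 52570 d
   = 52570 / 365 = 144 yr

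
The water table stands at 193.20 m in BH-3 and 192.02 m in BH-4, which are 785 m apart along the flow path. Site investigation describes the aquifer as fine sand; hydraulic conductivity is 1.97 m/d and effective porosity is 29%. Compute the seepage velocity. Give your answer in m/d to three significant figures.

Hydraulic gradient i = (193.20 − 192.02) / 785 = 1.18 / 785 = 0.001503
Darcy flux q = K·i = 1.97 × 0.001503 = 0.002961 m/d
Seepage velocity v = q / n = 0.002961 / 0.29 = 0.01021 m/d

0.0102 m/d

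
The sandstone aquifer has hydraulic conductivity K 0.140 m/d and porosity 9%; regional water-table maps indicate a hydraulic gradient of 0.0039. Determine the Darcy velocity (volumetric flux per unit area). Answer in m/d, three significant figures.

Darcy flux q = K·i = 0.140 × 0.0039 = 5.460e-4 m/d

5.46e-4 m/d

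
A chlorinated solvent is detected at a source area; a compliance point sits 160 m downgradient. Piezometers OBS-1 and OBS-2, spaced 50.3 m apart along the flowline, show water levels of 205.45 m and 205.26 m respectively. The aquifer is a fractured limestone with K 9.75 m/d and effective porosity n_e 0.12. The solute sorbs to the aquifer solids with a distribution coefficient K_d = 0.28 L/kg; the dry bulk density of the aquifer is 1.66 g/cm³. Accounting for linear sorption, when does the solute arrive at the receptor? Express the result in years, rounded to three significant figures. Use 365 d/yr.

Hydraulic gradient i = (205.45 − 205.26) / 50.3 = 0.19 / 50.3 = 0.003777
Darcy flux q = K·i = 9.75 × 0.003777 = 0.03683 m/d
v = Ki/n = 9.75·0.003777/0.12 = 0.3069 m/d
Retardation R = 1 + ρ_b·K_d/n = 1 + 1.66×0.28/0.12 = 4.873
Contaminant velocity v_c = v/R = 0.3069/4.873 = 0.06298 m/d
t = L/v_c = 160/0.06298 = 2541 d
   = 2541/365 = 6.96 yr

6.96 years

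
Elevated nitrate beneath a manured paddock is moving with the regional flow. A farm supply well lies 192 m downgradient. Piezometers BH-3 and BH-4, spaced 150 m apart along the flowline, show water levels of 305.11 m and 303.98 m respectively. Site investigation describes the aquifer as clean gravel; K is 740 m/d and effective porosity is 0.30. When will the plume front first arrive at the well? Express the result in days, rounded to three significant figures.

Hydraulic gradient i = (305.11 − 303.98) / 150 = 1.13 / 150 = 0.007533
Darcy flux q = K·i = 740 × 0.007533 = 5.575 m/d
Average linear velocity = 5.575 / 0.30 = 18.58 m/d
t = L / v = 192 / 18.58 = 10.33 d

10.3 days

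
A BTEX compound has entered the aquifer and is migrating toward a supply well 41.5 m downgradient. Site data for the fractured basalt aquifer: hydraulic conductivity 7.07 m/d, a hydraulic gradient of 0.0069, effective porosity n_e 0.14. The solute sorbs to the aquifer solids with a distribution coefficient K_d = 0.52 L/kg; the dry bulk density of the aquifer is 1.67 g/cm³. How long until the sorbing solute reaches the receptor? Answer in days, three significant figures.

858 days

q = Ki = 7.07 × 0.0069 = 0.04878 m/d
v = Ki/n = 7.07·0.0069/0.14 = 0.3485 m/d
Retardation R = 1 + ρ_b·K_d/n = 1 + 1.67×0.52/0.14 = 7.203
Contaminant velocity v_c = v/R = 0.3485/7.203 = 0.04838 m/d
t = L/v_c = 41.5/0.04838 = 857.9 d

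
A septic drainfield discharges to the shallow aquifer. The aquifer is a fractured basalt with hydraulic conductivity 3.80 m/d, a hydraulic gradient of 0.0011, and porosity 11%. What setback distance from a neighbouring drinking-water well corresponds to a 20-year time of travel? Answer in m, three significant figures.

Specific discharge q = 3.80 × 0.0011 = 0.004180 m/d
Seepage velocity v = q / n = 0.004180 / 0.11 = 0.03800 m/d
T = 20 yr × 365 = 7300 d
L = v × T = 0.03800 × 7300 = 277.4 m

277 m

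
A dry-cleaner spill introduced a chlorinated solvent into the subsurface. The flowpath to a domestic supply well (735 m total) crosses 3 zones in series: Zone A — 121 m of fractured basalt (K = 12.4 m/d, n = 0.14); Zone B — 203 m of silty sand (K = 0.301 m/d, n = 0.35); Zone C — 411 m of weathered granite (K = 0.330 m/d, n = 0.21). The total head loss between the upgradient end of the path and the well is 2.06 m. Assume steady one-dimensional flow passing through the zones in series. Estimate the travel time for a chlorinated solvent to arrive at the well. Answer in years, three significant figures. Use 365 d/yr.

Steady 1-D flow in series ⇒ the Darcy flux q is identical in every zone and the zone head losses add (resistances L/K in series).
Σ(L/K) = 121/12.4 + 203/0.301 + 411/0.330 = 9.758 + 674.4 + 1245 = 1930 d
q = ΔH / Σ(L/K) = 2.06 / 1930 = 0.001068 m/d (same in every zone)
Zone A: v = q/n = 0.001068/0.14 = 0.007625 m/d → t_A = 121/0.007625 = 15870 d
Zone B: v = q/n = 0.001068/0.35 = 0.003050 m/d → t_B = 203/0.003050 = 66550 d
Zone C: v = q/n = 0.001068/0.21 = 0.005084 m/d → t_C = 411/0.005084 = 80850 d
Total t = 15870 + 66550 + 80850 = 163300 d
   = 163300 / 365 = 447 yr

447 years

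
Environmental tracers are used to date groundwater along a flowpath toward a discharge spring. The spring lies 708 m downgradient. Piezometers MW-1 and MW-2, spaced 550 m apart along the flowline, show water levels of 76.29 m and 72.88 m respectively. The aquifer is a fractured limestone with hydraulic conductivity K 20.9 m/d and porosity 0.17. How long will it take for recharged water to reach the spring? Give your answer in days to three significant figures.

Hydraulic gradient i = (76.29 − 72.88) / 550 = 3.41 / 550 = 0.006200
Specific discharge q = 20.9 × 0.006200 = 0.1296 m/d
Average linear velocity = 0.1296 / 0.17 = 0.7622 m/d
t = L / v = 708 / 0.7622 = 928.8 d

929 days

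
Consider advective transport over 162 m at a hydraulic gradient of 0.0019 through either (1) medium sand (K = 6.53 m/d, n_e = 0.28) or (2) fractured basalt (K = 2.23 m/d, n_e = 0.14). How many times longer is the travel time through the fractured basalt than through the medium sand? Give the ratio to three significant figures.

1.46

Unit 1 (medium sand): v = 6.53×0.0019/0.28 = 0.04431 m/d, t = 162/0.04431 = 3656 d
Unit 2 (fractured basalt): v = 2.23×0.0019/0.14 = 0.03026 m/d, t = 162/0.03026 = 5353 d
t(fractured basalt) / t(medium sand) = 5353/3656 = 1.46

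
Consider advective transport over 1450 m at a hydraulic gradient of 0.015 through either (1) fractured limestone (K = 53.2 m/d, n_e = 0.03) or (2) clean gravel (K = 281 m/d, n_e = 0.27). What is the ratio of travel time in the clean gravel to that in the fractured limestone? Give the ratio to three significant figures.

Unit 1 (fractured limestone): v = 53.2×0.015/0.03 = 26.60 m/d, t = 1450/26.60 = 54.51 d
Unit 2 (clean gravel): v = 281×0.015/0.27 = 15.61 m/d, t = 1450/15.61 = 92.88 d
t(clean gravel) / t(fractured limestone) = 92.88/54.51 = 1.70

1.70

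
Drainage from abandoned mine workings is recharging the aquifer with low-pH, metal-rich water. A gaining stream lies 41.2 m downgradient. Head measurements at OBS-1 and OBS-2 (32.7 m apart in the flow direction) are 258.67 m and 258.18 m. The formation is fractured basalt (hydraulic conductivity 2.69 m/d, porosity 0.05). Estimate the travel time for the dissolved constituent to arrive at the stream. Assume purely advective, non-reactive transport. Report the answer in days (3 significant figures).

Hydraulic gradient i = (258.67 − 258.18) / 32.7 = 0.49 / 32.7 = 0.01498
Specific discharge q = 2.69 × 0.01498 = 0.04031 m/d
v = Ki/n = 2.69·0.01498/0.05 = 0.8062 m/d
t = L / v = 41.2 / 0.8062 = 51.11 d

51.1 days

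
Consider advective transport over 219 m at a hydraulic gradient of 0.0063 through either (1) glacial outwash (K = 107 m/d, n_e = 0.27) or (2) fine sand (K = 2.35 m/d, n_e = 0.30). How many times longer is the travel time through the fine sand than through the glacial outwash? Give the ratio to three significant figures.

50.6

Unit 1 (glacial outwash): v = 107×0.0063/0.27 = 2.497 m/d, t = 219/2.497 = 87.72 d
Unit 2 (fine sand): v = 2.35×0.0063/0.30 = 0.04935 m/d, t = 219/0.04935 = 4438 d
t(fine sand) / t(glacial outwash) = 4438/87.72 = 50.6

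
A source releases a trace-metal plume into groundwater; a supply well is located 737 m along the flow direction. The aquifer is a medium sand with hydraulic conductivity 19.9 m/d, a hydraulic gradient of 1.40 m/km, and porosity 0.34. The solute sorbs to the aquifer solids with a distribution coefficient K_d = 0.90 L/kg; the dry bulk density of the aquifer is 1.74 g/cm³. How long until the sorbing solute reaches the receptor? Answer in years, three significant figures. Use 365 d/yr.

138 years

q = Ki = 19.9 × 0.0014 = 0.02786 m/d
Average linear velocity = 0.02786 / 0.34 = 0.08194 m/d
Retardation R = 1 + ρ_b·K_d/n = 1 + 1.74×0.90/0.34 = 5.606
Contaminant velocity v_c = v/R = 0.08194/5.606 = 0.01462 m/d
t = L/v_c = 737/0.01462 = 50420 d
   = 50420/365 = 138 yr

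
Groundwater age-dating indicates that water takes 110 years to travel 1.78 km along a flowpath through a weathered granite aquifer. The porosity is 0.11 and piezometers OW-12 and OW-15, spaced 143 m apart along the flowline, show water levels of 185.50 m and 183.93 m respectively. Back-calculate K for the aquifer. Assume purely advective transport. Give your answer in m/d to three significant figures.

Hydraulic gradient i = (185.50 − 183.93) / 143 = 1.57 / 143 = 0.01098
t = 110 years = 40150 d
L = 1.78 km = 1780 m
v = L / t = 1780 / 40150 = 0.04433 m/d
K = v · n / i = 0.04433 × 0.11 / 0.01098 = 0.444 m/d

0.444 m/d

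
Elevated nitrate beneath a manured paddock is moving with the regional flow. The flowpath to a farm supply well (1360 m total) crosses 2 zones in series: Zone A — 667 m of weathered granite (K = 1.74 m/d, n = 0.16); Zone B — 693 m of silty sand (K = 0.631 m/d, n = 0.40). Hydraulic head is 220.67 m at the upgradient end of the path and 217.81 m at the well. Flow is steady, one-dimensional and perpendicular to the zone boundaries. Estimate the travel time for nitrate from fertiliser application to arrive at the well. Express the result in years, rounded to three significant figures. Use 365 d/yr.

545 years

Total head drop ΔH = 220.67 − 217.81 = 2.86 m
Continuity: the same q passes through each zone, so ΔH = q·Σ(L_j/K_j) — the zones act as resistances in series.
Σ(L/K) = 667/1.74 + 693/0.631 = 383.3 + 1098 = 1482 d
q = ΔH / Σ(L/K) = 2.86 / 1482 = 0.001930 m/d (same in every zone)
Zone A: v = q/n = 0.001930/0.16 = 0.01206 m/d → t_A = 667/0.01206 = 55290 d
Zone B: v = q/n = 0.001930/0.40 = 0.004826 m/d → t_B = 693/0.004826 = 143600 d
Total t = 55290 + 143600 = 198900 d
   = 198900 / 365 = 545 yr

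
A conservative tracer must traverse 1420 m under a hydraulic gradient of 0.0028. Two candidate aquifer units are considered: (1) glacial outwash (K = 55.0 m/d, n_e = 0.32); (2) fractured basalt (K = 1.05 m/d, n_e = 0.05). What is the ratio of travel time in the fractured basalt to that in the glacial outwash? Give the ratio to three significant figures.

Unit 1 (glacial outwash): v = 55.0×0.0028/0.32 = 0.4813 m/d, t = 1420/0.4813 = 2951 d
Unit 2 (fractured basalt): v = 1.05×0.0028/0.05 = 0.05880 m/d, t = 1420/0.05880 = 24150 d
t(fractured basalt) / t(glacial outwash) = 24150/2951 = 8.18

8.18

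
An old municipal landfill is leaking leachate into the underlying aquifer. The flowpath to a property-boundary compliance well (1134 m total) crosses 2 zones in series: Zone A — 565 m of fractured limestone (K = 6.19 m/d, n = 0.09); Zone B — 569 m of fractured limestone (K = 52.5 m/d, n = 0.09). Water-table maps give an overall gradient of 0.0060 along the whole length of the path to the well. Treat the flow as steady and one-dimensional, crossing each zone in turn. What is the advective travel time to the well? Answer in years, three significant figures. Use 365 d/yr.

4.20 years

Continuity: the same q passes through each zone, so ΔH = q·Σ(L_j/K_j) — the zones act as resistances in series.
Σ(L/K) = 565/6.19 + 569/52.5 = 91.28 + 10.84 = 102.1 d
K_eq = L_total / Σ(L/K) = 1134 / 102.1 = 11.11 m/d
q = K_eq · i = 11.11 × 0.0060 = 0.06663 m/d (same in every zone)
Zone A: v = q/n = 0.06663/0.09 = 0.7403 m/d → t_A = 565/0.7403 = 763.2 d
Zone B: v = q/n = 0.06663/0.09 = 0.7403 m/d → t_B = 569/0.7403 = 768.6 d
Total t = 763.2 + 768.6 = 1532 d
   = 1532 / 365 = 4.20 yr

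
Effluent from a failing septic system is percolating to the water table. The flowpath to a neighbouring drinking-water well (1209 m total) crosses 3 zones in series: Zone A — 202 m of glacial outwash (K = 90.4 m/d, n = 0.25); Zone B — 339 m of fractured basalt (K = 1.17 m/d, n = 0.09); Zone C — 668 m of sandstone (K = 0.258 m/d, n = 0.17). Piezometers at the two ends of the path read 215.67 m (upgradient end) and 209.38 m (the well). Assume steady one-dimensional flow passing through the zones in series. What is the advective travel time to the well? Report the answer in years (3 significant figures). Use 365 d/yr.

244 years

Total head drop ΔH = 215.67 − 209.38 = 6.29 m
Steady 1-D flow in series ⇒ the Darcy flux q is identical in every zone and the zone head losses add (resistances L/K in series).
Σ(L/K) = 202/90.4 + 339/1.17 + 668/0.258 = 2.235 + 289.7 + 2589 = 2881 d
q = ΔH / Σ(L/K) = 6.29 / 2881 = 0.002183 m/d (same in every zone)
Zone A: v = q/n = 0.002183/0.25 = 0.008733 m/d → t_A = 202/0.008733 = 23130 d
Zone B: v = q/n = 0.002183/0.09 = 0.02426 m/d → t_B = 339/0.02426 = 13980 d
Zone C: v = q/n = 0.002183/0.17 = 0.01284 m/d → t_C = 668/0.01284 = 52020 d
Total t = 23130 + 13980 + 52020 = 89120 d
   = 89120 / 365 = 244 yr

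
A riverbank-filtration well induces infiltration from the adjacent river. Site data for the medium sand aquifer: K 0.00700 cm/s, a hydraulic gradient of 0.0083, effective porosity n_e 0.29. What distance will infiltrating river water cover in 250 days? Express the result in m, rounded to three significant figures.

43.3 m

K = 0.00700 cm/s × 864 = 6.048 m/d
q = Ki = 6.048 × 0.0083 = 0.05020 m/d
v_s = q/n_e = 0.05020/0.29 = 0.1731 m/d
L = v × T = 0.1731 × 250 = 43.27 m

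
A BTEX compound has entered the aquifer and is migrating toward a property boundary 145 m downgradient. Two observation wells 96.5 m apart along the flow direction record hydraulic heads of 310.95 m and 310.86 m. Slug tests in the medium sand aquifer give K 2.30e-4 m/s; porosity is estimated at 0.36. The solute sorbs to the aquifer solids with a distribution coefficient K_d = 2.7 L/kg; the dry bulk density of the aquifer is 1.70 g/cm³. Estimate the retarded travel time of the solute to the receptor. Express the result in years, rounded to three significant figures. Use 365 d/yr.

106 years

Hydraulic gradient i = (310.95 − 310.86) / 96.5 = 0.09 / 96.5 = 9.326e-4
K = 2.30e-4 m/s × 86400 s/d = 19.87 m/d
Darcy flux q = K·i = 19.87 × 9.326e-4 = 0.01853 m/d
Average linear velocity = 0.01853 / 0.36 = 0.05148 m/d
Retardation R = 1 + ρ_b·K_d/n = 1 + 1.70×2.7/0.36 = 13.75
Contaminant velocity v_c = v/R = 0.05148/13.75 = 0.003744 m/d
t = L/v_c = 145/0.003744 = 38730 d
   = 38730/365 = 106 yr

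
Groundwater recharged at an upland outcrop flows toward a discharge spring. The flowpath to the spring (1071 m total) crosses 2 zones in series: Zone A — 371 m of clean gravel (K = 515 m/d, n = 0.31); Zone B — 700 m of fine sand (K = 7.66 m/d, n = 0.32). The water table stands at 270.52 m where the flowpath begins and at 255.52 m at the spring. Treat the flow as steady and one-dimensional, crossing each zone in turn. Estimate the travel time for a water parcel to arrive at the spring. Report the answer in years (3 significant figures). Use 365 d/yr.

5.70 years

Total head drop ΔH = 270.52 − 255.52 = 15.00 m
Continuity: the same q passes through each zone, so ΔH = q·Σ(L_j/K_j) — the zones act as resistances in series.
Σ(L/K) = 371/515 + 700/7.66 = 0.7204 + 91.38 = 92.10 d
q = ΔH / Σ(L/K) = 15.00 / 92.10 = 0.1629 m/d (same in every zone)
Zone A: v = q/n = 0.1629/0.31 = 0.5254 m/d → t_A = 371/0.5254 = 706.2 d
Zone B: v = q/n = 0.1629/0.32 = 0.5089 m/d → t_B = 700/0.5089 = 1375 d
Total t = 706.2 + 1375 = 2082 d
   = 2082 / 365 = 5.70 yr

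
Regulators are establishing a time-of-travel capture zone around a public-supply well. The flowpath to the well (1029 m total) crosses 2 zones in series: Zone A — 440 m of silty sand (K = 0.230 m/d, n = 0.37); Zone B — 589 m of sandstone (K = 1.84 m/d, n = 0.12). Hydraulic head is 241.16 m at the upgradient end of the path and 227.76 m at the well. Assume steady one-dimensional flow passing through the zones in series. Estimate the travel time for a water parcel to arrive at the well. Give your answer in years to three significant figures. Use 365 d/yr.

107 years

Total head drop ΔH = 241.16 − 227.76 = 13.40 m
Steady 1-D flow in series ⇒ the Darcy flux q is identical in every zone and the zone head losses add (resistances L/K in series).
Σ(L/K) = 440/0.230 + 589/1.84 = 1913 + 320.1 = 2233 d
q = ΔH / Σ(L/K) = 13.40 / 2233 = 0.006000 m/d (same in every zone)
Zone A: v = q/n = 0.006000/0.37 = 0.01622 m/d → t_A = 440/0.01622 = 27130 d
Zone B: v = q/n = 0.006000/0.12 = 0.05000 m/d → t_B = 589/0.05000 = 11780 d
Total t = 27130 + 11780 = 38910 d
   = 38910 / 365 = 107 yr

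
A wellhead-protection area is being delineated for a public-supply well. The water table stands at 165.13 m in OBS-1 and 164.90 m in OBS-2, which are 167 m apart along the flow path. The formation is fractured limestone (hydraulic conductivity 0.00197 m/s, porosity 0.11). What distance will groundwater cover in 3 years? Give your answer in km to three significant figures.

2.33 km

Hydraulic gradient i = (165.13 − 164.90) / 167 = 0.23 / 167 = 0.001377
K = 0.00197 m/s × 86400 s/d = 170.2 m/d
Specific discharge q = 170.2 × 0.001377 = 0.2344 m/d
Seepage velocity v = q / n = 0.2344 / 0.11 = 2.131 m/d
T = 3 yr × 365 = 1095 d
L = v × T = 2.131 × 1095 = 2334 m
   = 2.33 km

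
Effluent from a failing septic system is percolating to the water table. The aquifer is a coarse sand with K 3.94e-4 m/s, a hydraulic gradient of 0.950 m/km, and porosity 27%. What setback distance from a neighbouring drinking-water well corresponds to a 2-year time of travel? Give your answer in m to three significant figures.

K = 3.94e-4 m/s × 86400 s/d = 34.04 m/d
q = Ki = 34.04 × 9.5e-4 = 0.03234 m/d
v_s = q/n_e = 0.03234/0.27 = 0.1198 m/d
T = 2 yr × 365 = 730 d
L = v × T = 0.1198 × 730 = 87.44 m

87.4 m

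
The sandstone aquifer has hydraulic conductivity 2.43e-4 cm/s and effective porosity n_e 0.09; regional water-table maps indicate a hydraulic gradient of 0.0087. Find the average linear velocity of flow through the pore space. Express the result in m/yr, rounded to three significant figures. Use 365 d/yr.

7.41 m/yr

K = 2.43e-4 cm/s × 864 = 0.2100 m/d
q = Ki = 0.2100 × 0.0087 = 0.001827 m/d
v = Ki/n = 0.2100·0.0087/0.09 = 0.02030 m/d
   = 0.02030 × 365 = 7.41 m/yr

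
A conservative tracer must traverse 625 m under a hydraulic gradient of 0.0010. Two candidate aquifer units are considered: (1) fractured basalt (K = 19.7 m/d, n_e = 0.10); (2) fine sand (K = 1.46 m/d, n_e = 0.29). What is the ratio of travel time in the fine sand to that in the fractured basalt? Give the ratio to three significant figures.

Unit 1 (fractured basalt): v = 19.7×0.0010/0.10 = 0.1970 m/d, t = 625/0.1970 = 3173 d
Unit 2 (fine sand): v = 1.46×0.0010/0.29 = 0.005034 m/d, t = 625/0.005034 = 124100 d
t(fine sand) / t(fractured basalt) = 124100/3173 = 39.1

39.1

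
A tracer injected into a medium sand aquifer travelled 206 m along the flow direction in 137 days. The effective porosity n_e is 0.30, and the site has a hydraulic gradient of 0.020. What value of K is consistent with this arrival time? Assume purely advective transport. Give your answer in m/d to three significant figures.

v = L / t = 206 / 137 = 1.504 m/d
K = v · n / i = 1.504 × 0.30 / 0.020 = 22.6 m/d

22.6 m/d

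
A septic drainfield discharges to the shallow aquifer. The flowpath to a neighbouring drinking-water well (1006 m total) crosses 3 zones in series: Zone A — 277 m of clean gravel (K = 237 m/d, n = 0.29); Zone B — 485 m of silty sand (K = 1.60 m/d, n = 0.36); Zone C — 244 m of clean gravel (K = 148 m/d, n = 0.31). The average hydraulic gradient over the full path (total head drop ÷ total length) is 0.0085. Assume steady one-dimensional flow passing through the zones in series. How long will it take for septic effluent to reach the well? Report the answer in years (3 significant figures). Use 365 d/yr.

32.4 years

Steady 1-D flow in series ⇒ the Darcy flux q is identical in every zone and the zone head losses add (resistances L/K in series).
Σ(L/K) = 277/237 + 485/1.60 + 244/148 = 1.169 + 303.1 + 1.649 = 305.9 d
K_eq = L_total / Σ(L/K) = 1006 / 305.9 = 3.288 m/d
q = K_eq · i = 3.288 × 0.0085 = 0.02795 m/d (same in every zone)
Zone A: v = q/n = 0.02795/0.29 = 0.09638 m/d → t_A = 277/0.09638 = 2874 d
Zone B: v = q/n = 0.02795/0.36 = 0.07764 m/d → t_B = 485/0.07764 = 6247 d
Zone C: v = q/n = 0.02795/0.31 = 0.09016 m/d → t_C = 244/0.09016 = 2706 d
Total t = 2874 + 6247 + 2706 = 11830 d
   = 11830 / 365 = 32.4 yr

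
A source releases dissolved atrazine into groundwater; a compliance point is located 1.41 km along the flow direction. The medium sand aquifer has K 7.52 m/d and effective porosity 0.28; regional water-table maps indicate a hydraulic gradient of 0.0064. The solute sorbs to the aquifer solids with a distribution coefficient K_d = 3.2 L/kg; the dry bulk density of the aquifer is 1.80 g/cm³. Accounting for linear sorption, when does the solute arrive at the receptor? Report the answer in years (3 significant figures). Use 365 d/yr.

q = Ki = 7.52 × 0.0064 = 0.04813 m/d
Average linear velocity = 0.04813 / 0.28 = 0.1719 m/d
Retardation R = 1 + ρ_b·K_d/n = 1 + 1.80×3.2/0.28 = 21.57
Contaminant velocity v_c = v/R = 0.1719/21.57 = 0.007968 m/d
L = 1.41 km = 1410 m
t = L/v_c = 1410/0.007968 = 177000 d
   = 177000/365 = 485 yr

485 years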